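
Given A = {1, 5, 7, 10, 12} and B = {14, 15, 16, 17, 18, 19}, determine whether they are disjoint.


Disjoint means A ∩ B = ∅.
A ∩ B = ∅
A ∩ B = ∅, so A and B are disjoint.

Yes, A and B are disjoint


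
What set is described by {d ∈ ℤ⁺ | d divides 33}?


Checking each candidate:
Condition: positive divisors of 33
Result = {1, 3, 11, 33}

{1, 3, 11, 33}


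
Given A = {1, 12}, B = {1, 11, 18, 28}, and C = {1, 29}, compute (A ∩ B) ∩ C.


A ∩ B = {1}
(A ∩ B) ∩ C = {1}

A ∩ B ∩ C = {1}


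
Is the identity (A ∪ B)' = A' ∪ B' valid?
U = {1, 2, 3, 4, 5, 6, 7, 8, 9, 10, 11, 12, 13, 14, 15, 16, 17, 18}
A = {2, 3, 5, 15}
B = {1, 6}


LHS: A ∪ B = {1, 2, 3, 5, 6, 15}
(A ∪ B)' = U \ (A ∪ B) = {4, 7, 8, 9, 10, 11, 12, 13, 14, 16, 17, 18}
A' = {1, 4, 6, 7, 8, 9, 10, 11, 12, 13, 14, 16, 17, 18}, B' = {2, 3, 4, 5, 7, 8, 9, 10, 11, 12, 13, 14, 15, 16, 17, 18}
Claimed RHS: A' ∪ B' = {1, 2, 3, 4, 5, 6, 7, 8, 9, 10, 11, 12, 13, 14, 15, 16, 17, 18}
Identity is INVALID: LHS = {4, 7, 8, 9, 10, 11, 12, 13, 14, 16, 17, 18} but the RHS claimed here equals {1, 2, 3, 4, 5, 6, 7, 8, 9, 10, 11, 12, 13, 14, 15, 16, 17, 18}. The correct form is (A ∪ B)' = A' ∩ B'.

Identity is invalid: (A ∪ B)' = {4, 7, 8, 9, 10, 11, 12, 13, 14, 16, 17, 18} but A' ∪ B' = {1, 2, 3, 4, 5, 6, 7, 8, 9, 10, 11, 12, 13, 14, 15, 16, 17, 18}. The correct De Morgan law is (A ∪ B)' = A' ∩ B'.


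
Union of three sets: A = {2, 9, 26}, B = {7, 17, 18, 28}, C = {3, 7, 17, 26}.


A ∪ B = {2, 7, 9, 17, 18, 26, 28}
(A ∪ B) ∪ C = {2, 3, 7, 9, 17, 18, 26, 28}

A ∪ B ∪ C = {2, 3, 7, 9, 17, 18, 26, 28}


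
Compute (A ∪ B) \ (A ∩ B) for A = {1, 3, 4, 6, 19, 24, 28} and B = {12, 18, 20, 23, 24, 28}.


A △ B = (A \ B) ∪ (B \ A) = elements in exactly one of A or B
A \ B = {1, 3, 4, 6, 19}
B \ A = {12, 18, 20, 23}
A △ B = {1, 3, 4, 6, 12, 18, 19, 20, 23}

A △ B = {1, 3, 4, 6, 12, 18, 19, 20, 23}


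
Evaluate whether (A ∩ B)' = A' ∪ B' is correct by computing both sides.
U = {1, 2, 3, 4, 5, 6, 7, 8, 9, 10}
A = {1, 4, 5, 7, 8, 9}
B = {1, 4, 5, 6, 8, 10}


LHS: A ∩ B = {1, 4, 5, 8}
(A ∩ B)' = U \ (A ∩ B) = {2, 3, 6, 7, 9, 10}
A' = {2, 3, 6, 10}, B' = {2, 3, 7, 9}
Claimed RHS: A' ∪ B' = {2, 3, 6, 7, 9, 10}
Identity is VALID: LHS = RHS = {2, 3, 6, 7, 9, 10} ✓

Identity is valid. (A ∩ B)' = A' ∪ B' = {2, 3, 6, 7, 9, 10}


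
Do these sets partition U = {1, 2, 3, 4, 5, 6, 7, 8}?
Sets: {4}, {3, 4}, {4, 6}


A partition requires: (1) non-empty parts, (2) pairwise disjoint, (3) union = U
Parts: {4}, {3, 4}, {4, 6}
Union of parts: {3, 4, 6}
U = {1, 2, 3, 4, 5, 6, 7, 8}
All non-empty? True
Pairwise disjoint? False
Covers U? False

No, not a valid partition


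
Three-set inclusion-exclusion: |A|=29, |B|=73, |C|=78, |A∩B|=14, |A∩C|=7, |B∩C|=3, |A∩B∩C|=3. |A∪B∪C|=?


|A∪B∪C| = |A|+|B|+|C| - |A∩B|-|A∩C|-|B∩C| + |A∩B∩C|
= 29+73+78 - 14-7-3 + 3
= 180 - 24 + 3
= 159

|A ∪ B ∪ C| = 159


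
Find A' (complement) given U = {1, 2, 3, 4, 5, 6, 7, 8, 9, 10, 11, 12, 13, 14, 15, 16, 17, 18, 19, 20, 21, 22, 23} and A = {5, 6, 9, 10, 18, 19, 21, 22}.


Aᶜ = U \ A = elements in U but not in A
U = {1, 2, 3, 4, 5, 6, 7, 8, 9, 10, 11, 12, 13, 14, 15, 16, 17, 18, 19, 20, 21, 22, 23}
A = {5, 6, 9, 10, 18, 19, 21, 22}
Aᶜ = {1, 2, 3, 4, 7, 8, 11, 12, 13, 14, 15, 16, 17, 20, 23}

Aᶜ = {1, 2, 3, 4, 7, 8, 11, 12, 13, 14, 15, 16, 17, 20, 23}


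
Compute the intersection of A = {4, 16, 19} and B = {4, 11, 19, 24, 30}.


A ∩ B = elements in both A and B
A = {4, 16, 19}
B = {4, 11, 19, 24, 30}
A ∩ B = {4, 19}

A ∩ B = {4, 19}


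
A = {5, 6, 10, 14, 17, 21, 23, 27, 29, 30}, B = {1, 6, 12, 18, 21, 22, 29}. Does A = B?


Two sets are equal iff they have exactly the same elements.
A = {5, 6, 10, 14, 17, 21, 23, 27, 29, 30}
B = {1, 6, 12, 18, 21, 22, 29}
Differences: {1, 5, 10, 12, 14, 17, 18, 22, 23, 27, 30}
A ≠ B

No, A ≠ B


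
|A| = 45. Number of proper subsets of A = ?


Total subsets = 2^n = 2^45 = 35184372088832
Proper subsets exclude the set itself: 2^n - 1
= 35184372088832 - 1
= 35184372088831

Number of proper subsets = 35184372088831


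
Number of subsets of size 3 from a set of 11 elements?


C(n,k) = n! / (k!(n-k)!)
C(11,3) = 11! / (3!8!)
= 165

C(11,3) = 165


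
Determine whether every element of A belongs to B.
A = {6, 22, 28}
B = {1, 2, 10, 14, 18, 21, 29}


A ⊆ B means every element of A is in B.
Elements in A not in B: {6, 22, 28}
So A ⊄ B.

No, A ⊄ B


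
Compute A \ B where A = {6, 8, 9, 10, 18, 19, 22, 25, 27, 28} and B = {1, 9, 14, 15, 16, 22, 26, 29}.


A \ B = elements in A but not in B
A = {6, 8, 9, 10, 18, 19, 22, 25, 27, 28}
B = {1, 9, 14, 15, 16, 22, 26, 29}
Remove from A any elements in B
A \ B = {6, 8, 10, 18, 19, 25, 27, 28}

A \ B = {6, 8, 10, 18, 19, 25, 27, 28}


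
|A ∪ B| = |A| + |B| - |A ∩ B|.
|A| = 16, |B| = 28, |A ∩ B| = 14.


|A ∪ B| = |A| + |B| - |A ∩ B|
= 16 + 28 - 14
= 30

|A ∪ B| = 30


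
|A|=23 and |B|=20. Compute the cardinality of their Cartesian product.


|A × B| = |A| × |B|
= 23 × 20
= 460

|A × B| = 460


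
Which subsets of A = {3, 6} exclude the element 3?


A subset of A that omits 3 is a subset of A \ {3}, so there are 2^(n-1) = 2^1 = 2 of them.
Subsets excluding 3: ∅, {6}

Subsets excluding 3 (2 total): ∅, {6}


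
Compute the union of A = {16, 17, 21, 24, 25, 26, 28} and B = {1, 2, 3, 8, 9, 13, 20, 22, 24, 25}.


A ∪ B = all elements in A or B (or both)
A = {16, 17, 21, 24, 25, 26, 28}
B = {1, 2, 3, 8, 9, 13, 20, 22, 24, 25}
A ∪ B = {1, 2, 3, 8, 9, 13, 16, 17, 20, 21, 22, 24, 25, 26, 28}

A ∪ B = {1, 2, 3, 8, 9, 13, 16, 17, 20, 21, 22, 24, 25, 26, 28}


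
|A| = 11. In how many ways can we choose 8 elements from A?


C(n,k) = n! / (k!(n-k)!)
C(11,8) = 11! / (8!3!)
= 165

C(11,8) = 165


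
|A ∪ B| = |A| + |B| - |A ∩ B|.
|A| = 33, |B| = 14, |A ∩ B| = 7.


|A ∪ B| = |A| + |B| - |A ∩ B|
= 33 + 14 - 7
= 40

|A ∪ B| = 40


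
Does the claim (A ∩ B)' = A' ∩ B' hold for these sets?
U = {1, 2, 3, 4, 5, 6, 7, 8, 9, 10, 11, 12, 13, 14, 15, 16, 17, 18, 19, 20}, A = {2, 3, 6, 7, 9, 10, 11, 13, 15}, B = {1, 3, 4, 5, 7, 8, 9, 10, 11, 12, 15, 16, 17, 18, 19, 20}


LHS: A ∩ B = {3, 7, 9, 10, 11, 15}
(A ∩ B)' = U \ (A ∩ B) = {1, 2, 4, 5, 6, 8, 12, 13, 14, 16, 17, 18, 19, 20}
A' = {1, 4, 5, 8, 12, 14, 16, 17, 18, 19, 20}, B' = {2, 6, 13, 14}
Claimed RHS: A' ∩ B' = {14}
Identity is INVALID: LHS = {1, 2, 4, 5, 6, 8, 12, 13, 14, 16, 17, 18, 19, 20} but the RHS claimed here equals {14}. The correct form is (A ∩ B)' = A' ∪ B'.

Identity is invalid: (A ∩ B)' = {1, 2, 4, 5, 6, 8, 12, 13, 14, 16, 17, 18, 19, 20} but A' ∩ B' = {14}. The correct De Morgan law is (A ∩ B)' = A' ∪ B'.


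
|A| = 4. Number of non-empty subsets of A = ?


Total subsets = 2^n = 2^4 = 16
Non-empty subsets exclude the empty set: 2^n - 1
= 16 - 1
= 15

Number of non-empty subsets = 15


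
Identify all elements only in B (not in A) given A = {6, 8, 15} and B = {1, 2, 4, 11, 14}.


A = {6, 8, 15}
B = {1, 2, 4, 11, 14}
Region: only in B (not in A)
Elements: {1, 2, 4, 11, 14}

Elements only in B (not in A): {1, 2, 4, 11, 14}


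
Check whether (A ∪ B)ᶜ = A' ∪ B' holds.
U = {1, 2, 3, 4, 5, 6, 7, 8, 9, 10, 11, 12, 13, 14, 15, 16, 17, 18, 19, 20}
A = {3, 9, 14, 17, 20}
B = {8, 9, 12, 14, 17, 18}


LHS: A ∪ B = {3, 8, 9, 12, 14, 17, 18, 20}
(A ∪ B)' = U \ (A ∪ B) = {1, 2, 4, 5, 6, 7, 10, 11, 13, 15, 16, 19}
A' = {1, 2, 4, 5, 6, 7, 8, 10, 11, 12, 13, 15, 16, 18, 19}, B' = {1, 2, 3, 4, 5, 6, 7, 10, 11, 13, 15, 16, 19, 20}
Claimed RHS: A' ∪ B' = {1, 2, 3, 4, 5, 6, 7, 8, 10, 11, 12, 13, 15, 16, 18, 19, 20}
Identity is INVALID: LHS = {1, 2, 4, 5, 6, 7, 10, 11, 13, 15, 16, 19} but the RHS claimed here equals {1, 2, 3, 4, 5, 6, 7, 8, 10, 11, 12, 13, 15, 16, 18, 19, 20}. The correct form is (A ∪ B)' = A' ∩ B'.

Identity is invalid: (A ∪ B)' = {1, 2, 4, 5, 6, 7, 10, 11, 13, 15, 16, 19} but A' ∪ B' = {1, 2, 3, 4, 5, 6, 7, 8, 10, 11, 12, 13, 15, 16, 18, 19, 20}. The correct De Morgan law is (A ∪ B)' = A' ∩ B'.


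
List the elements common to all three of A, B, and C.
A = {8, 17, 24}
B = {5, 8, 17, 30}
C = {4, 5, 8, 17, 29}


A ∩ B = {8, 17}
(A ∩ B) ∩ C = {8, 17}

A ∩ B ∩ C = {8, 17}


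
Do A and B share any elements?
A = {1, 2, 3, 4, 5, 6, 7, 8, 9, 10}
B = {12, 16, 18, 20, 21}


Disjoint means A ∩ B = ∅.
A ∩ B = ∅
A ∩ B = ∅, so A and B are disjoint.

No — A and B share no elements (A ∩ B = ∅), so they are disjoint


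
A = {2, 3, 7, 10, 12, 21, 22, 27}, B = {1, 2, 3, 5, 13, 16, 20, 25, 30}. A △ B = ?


A △ B = (A \ B) ∪ (B \ A) = elements in exactly one of A or B
A \ B = {7, 10, 12, 21, 22, 27}
B \ A = {1, 5, 13, 16, 20, 25, 30}
A △ B = {1, 5, 7, 10, 12, 13, 16, 20, 21, 22, 25, 27, 30}

A △ B = {1, 5, 7, 10, 12, 13, 16, 20, 21, 22, 25, 27, 30}


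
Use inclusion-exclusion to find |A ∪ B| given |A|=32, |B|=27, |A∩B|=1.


|A ∪ B| = |A| + |B| - |A ∩ B|
= 32 + 27 - 1
= 58

|A ∪ B| = 58


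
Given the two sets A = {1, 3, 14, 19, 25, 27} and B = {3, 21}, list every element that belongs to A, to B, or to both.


A ∪ B = all elements in A or B (or both)
A = {1, 3, 14, 19, 25, 27}
B = {3, 21}
A ∪ B = {1, 3, 14, 19, 21, 25, 27}

A ∪ B = {1, 3, 14, 19, 21, 25, 27}


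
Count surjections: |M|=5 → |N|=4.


n = |M| = 5, k = |N| = 4. Surjections via inclusion-exclusion:
S(n,k) = Σ(-1)^i × C(k,i) × (k-i)^n, i=0 to k
i=0: (-1)^0×C(4,0)×4^5 = 1024
i=1: (-1)^1×C(4,1)×3^5 = -972
i=2: (-1)^2×C(4,2)×2^5 = 192
i=3: (-1)^3×C(4,3)×1^5 = -4
i=4: (-1)^4×C(4,4)×0^5 = 0
Total = 240

Number of surjections = 240


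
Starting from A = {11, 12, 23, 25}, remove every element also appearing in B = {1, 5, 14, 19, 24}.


A \ B = elements in A but not in B
A = {11, 12, 23, 25}
B = {1, 5, 14, 19, 24}
Remove from A any elements in B
A \ B = {11, 12, 23, 25}

A \ B = {11, 12, 23, 25}


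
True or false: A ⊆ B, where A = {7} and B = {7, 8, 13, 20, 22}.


A ⊆ B means every element of A is in B.
All elements of A are in B.
So A ⊆ B.

Yes, A ⊆ B


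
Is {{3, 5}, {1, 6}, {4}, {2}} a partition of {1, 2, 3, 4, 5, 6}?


A partition requires: (1) non-empty parts, (2) pairwise disjoint, (3) union = U
Parts: {3, 5}, {1, 6}, {4}, {2}
Union of parts: {1, 2, 3, 4, 5, 6}
U = {1, 2, 3, 4, 5, 6}
All non-empty? True
Pairwise disjoint? True
Covers U? True

Yes, valid partition


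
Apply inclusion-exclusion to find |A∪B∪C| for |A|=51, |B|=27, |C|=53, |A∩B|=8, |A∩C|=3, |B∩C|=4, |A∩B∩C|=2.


|A∪B∪C| = |A|+|B|+|C| - |A∩B|-|A∩C|-|B∩C| + |A∩B∩C|
= 51+27+53 - 8-3-4 + 2
= 131 - 15 + 2
= 118

|A ∪ B ∪ C| = 118


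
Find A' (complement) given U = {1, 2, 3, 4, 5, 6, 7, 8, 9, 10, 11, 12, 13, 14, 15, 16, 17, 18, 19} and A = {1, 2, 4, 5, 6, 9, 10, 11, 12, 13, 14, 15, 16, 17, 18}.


Aᶜ = U \ A = elements in U but not in A
U = {1, 2, 3, 4, 5, 6, 7, 8, 9, 10, 11, 12, 13, 14, 15, 16, 17, 18, 19}
A = {1, 2, 4, 5, 6, 9, 10, 11, 12, 13, 14, 15, 16, 17, 18}
Aᶜ = {3, 7, 8, 19}

Aᶜ = {3, 7, 8, 19}


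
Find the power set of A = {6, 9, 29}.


|A| = 3, so |P(A)| = 2^3 = 8
Enumerate subsets by cardinality (0 to 3):
∅, {6}, {9}, {29}, {6, 9}, {6, 29}, {9, 29}, {6, 9, 29}

P(A) has 8 subsets: ∅, {6}, {9}, {29}, {6, 9}, {6, 29}, {9, 29}, {6, 9, 29}


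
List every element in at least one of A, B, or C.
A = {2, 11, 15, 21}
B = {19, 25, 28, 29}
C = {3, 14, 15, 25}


A ∪ B = {2, 11, 15, 19, 21, 25, 28, 29}
(A ∪ B) ∪ C = {2, 3, 11, 14, 15, 19, 21, 25, 28, 29}

A ∪ B ∪ C = {2, 3, 11, 14, 15, 19, 21, 25, 28, 29}


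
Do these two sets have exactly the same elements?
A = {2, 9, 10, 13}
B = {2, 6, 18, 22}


Two sets are equal iff they have exactly the same elements.
A = {2, 9, 10, 13}
B = {2, 6, 18, 22}
Differences: {6, 9, 10, 13, 18, 22}
A ≠ B

No, A ≠ B


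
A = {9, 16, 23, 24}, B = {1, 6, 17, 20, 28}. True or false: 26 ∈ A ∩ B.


A = {9, 16, 23, 24}, B = {1, 6, 17, 20, 28}
A ∩ B = elements in both A and B
A ∩ B = ∅
Checking if 26 ∈ A ∩ B
26 is not in A ∩ B → False

26 ∉ A ∩ B


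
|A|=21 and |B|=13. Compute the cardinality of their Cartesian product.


|A × B| = |A| × |B|
= 21 × 13
= 273

|A × B| = 273


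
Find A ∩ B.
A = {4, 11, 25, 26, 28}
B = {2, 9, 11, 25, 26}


A ∩ B = elements in both A and B
A = {4, 11, 25, 26, 28}
B = {2, 9, 11, 25, 26}
A ∩ B = {11, 25, 26}

A ∩ B = {11, 25, 26}


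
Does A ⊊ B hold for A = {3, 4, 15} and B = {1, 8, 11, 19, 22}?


A ⊂ B requires: A ⊆ B AND A ≠ B.
A ⊆ B? No
A ⊄ B, so A is not a proper subset.

No, A is not a proper subset of B


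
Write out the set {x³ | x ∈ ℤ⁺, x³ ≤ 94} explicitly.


Checking each candidate:
Condition: positive perfect cubes ≤ 94
Result = {1, 8, 27, 64}

{1, 8, 27, 64}


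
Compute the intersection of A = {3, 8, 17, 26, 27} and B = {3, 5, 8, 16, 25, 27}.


A ∩ B = elements in both A and B
A = {3, 8, 17, 26, 27}
B = {3, 5, 8, 16, 25, 27}
A ∩ B = {3, 8, 27}

A ∩ B = {3, 8, 27}


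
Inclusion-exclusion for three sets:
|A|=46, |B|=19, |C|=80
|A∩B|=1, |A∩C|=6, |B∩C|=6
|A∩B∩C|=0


|A∪B∪C| = |A|+|B|+|C| - |A∩B|-|A∩C|-|B∩C| + |A∩B∩C|
= 46+19+80 - 1-6-6 + 0
= 145 - 13 + 0
= 132

|A ∪ B ∪ C| = 132


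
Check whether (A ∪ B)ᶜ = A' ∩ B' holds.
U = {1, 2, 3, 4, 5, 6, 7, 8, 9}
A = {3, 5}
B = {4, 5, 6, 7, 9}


LHS: A ∪ B = {3, 4, 5, 6, 7, 9}
(A ∪ B)' = U \ (A ∪ B) = {1, 2, 8}
A' = {1, 2, 4, 6, 7, 8, 9}, B' = {1, 2, 3, 8}
Claimed RHS: A' ∩ B' = {1, 2, 8}
Identity is VALID: LHS = RHS = {1, 2, 8} ✓

Identity is valid. (A ∪ B)' = A' ∩ B' = {1, 2, 8}


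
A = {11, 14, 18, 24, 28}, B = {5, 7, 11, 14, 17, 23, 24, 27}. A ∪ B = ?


A ∪ B = all elements in A or B (or both)
A = {11, 14, 18, 24, 28}
B = {5, 7, 11, 14, 17, 23, 24, 27}
A ∪ B = {5, 7, 11, 14, 17, 18, 23, 24, 27, 28}

A ∪ B = {5, 7, 11, 14, 17, 18, 23, 24, 27, 28}


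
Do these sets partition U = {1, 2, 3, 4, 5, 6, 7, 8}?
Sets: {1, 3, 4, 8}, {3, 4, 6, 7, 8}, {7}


A partition requires: (1) non-empty parts, (2) pairwise disjoint, (3) union = U
Parts: {1, 3, 4, 8}, {3, 4, 6, 7, 8}, {7}
Union of parts: {1, 3, 4, 6, 7, 8}
U = {1, 2, 3, 4, 5, 6, 7, 8}
All non-empty? True
Pairwise disjoint? False
Covers U? False

No, not a valid partition


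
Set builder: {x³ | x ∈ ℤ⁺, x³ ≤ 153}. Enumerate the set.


Checking each candidate:
Condition: positive perfect cubes ≤ 153
Result = {1, 8, 27, 64, 125}

{1, 8, 27, 64, 125}


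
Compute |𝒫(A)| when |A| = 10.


Number of subsets = 2^n
= 2^10
= 1024

|P(A)| = 1024


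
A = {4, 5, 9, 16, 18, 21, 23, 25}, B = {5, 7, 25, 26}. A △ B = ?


A △ B = (A \ B) ∪ (B \ A) = elements in exactly one of A or B
A \ B = {4, 9, 16, 18, 21, 23}
B \ A = {7, 26}
A △ B = {4, 7, 9, 16, 18, 21, 23, 26}

A △ B = {4, 7, 9, 16, 18, 21, 23, 26}


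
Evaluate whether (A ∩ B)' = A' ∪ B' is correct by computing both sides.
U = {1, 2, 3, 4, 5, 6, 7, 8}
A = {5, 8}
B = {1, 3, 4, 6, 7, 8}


LHS: A ∩ B = {8}
(A ∩ B)' = U \ (A ∩ B) = {1, 2, 3, 4, 5, 6, 7}
A' = {1, 2, 3, 4, 6, 7}, B' = {2, 5}
Claimed RHS: A' ∪ B' = {1, 2, 3, 4, 5, 6, 7}
Identity is VALID: LHS = RHS = {1, 2, 3, 4, 5, 6, 7} ✓

Identity is valid. (A ∩ B)' = A' ∪ B' = {1, 2, 3, 4, 5, 6, 7}


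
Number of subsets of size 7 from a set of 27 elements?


C(n,k) = n! / (k!(n-k)!)
C(27,7) = 27! / (7!20!)
= 888030

C(27,7) = 888030


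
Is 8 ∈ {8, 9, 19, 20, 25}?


A = {8, 9, 19, 20, 25}
Checking if 8 is in A
8 is in A → True

8 ∈ A


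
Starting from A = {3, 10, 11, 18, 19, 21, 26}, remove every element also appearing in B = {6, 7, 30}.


A \ B = elements in A but not in B
A = {3, 10, 11, 18, 19, 21, 26}
B = {6, 7, 30}
Remove from A any elements in B
A \ B = {3, 10, 11, 18, 19, 21, 26}

A \ B = {3, 10, 11, 18, 19, 21, 26}


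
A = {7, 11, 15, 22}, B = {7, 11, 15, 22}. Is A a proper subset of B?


A ⊂ B requires: A ⊆ B AND A ≠ B.
A ⊆ B? Yes
A = B? Yes
A = B, so A is not a PROPER subset.

No, A is not a proper subset of B


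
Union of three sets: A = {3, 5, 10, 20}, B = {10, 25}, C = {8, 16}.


A ∪ B = {3, 5, 10, 20, 25}
(A ∪ B) ∪ C = {3, 5, 8, 10, 16, 20, 25}

A ∪ B ∪ C = {3, 5, 8, 10, 16, 20, 25}


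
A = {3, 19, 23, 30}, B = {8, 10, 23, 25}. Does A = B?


Two sets are equal iff they have exactly the same elements.
A = {3, 19, 23, 30}
B = {8, 10, 23, 25}
Differences: {3, 8, 10, 19, 25, 30}
A ≠ B

No, A ≠ B


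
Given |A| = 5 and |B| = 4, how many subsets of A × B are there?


A relation from A to B is any subset of A × B.
|A × B| = 5 × 4 = 20
# relations = 2^|A × B| = 2^20 = 1048576

Number of relations = 1048576


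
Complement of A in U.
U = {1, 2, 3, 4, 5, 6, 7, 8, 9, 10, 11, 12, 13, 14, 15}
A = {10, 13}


Aᶜ = U \ A = elements in U but not in A
U = {1, 2, 3, 4, 5, 6, 7, 8, 9, 10, 11, 12, 13, 14, 15}
A = {10, 13}
Aᶜ = {1, 2, 3, 4, 5, 6, 7, 8, 9, 11, 12, 14, 15}

Aᶜ = {1, 2, 3, 4, 5, 6, 7, 8, 9, 11, 12, 14, 15}


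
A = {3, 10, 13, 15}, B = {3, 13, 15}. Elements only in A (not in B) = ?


A = {3, 10, 13, 15}
B = {3, 13, 15}
Region: only in A (not in B)
Elements: {10}

Elements only in A (not in B): {10}


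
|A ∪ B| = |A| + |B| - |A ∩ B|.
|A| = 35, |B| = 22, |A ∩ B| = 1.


|A ∪ B| = |A| + |B| - |A ∩ B|
= 35 + 22 - 1
= 56

|A ∪ B| = 56


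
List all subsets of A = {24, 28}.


|A| = 2, so |P(A)| = 2^2 = 4
Enumerate subsets by cardinality (0 to 2):
∅, {24}, {28}, {24, 28}

P(A) has 4 subsets: ∅, {24}, {28}, {24, 28}


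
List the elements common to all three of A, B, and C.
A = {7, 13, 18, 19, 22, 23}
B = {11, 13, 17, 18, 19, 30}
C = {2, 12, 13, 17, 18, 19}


A ∩ B = {13, 18, 19}
(A ∩ B) ∩ C = {13, 18, 19}

A ∩ B ∩ C = {13, 18, 19}


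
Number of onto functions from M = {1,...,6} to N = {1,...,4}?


n = |M| = 6, k = |N| = 4. Surjections via inclusion-exclusion:
S(n,k) = Σ(-1)^i × C(k,i) × (k-i)^n, i=0 to k
i=0: (-1)^0×C(4,0)×4^6 = 4096
i=1: (-1)^1×C(4,1)×3^6 = -2916
i=2: (-1)^2×C(4,2)×2^6 = 384
i=3: (-1)^3×C(4,3)×1^6 = -4
i=4: (-1)^4×C(4,4)×0^6 = 0
Total = 1560

Number of surjections = 1560


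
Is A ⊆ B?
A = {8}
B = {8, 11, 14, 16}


A ⊆ B means every element of A is in B.
All elements of A are in B.
So A ⊆ B.

Yes, A ⊆ B


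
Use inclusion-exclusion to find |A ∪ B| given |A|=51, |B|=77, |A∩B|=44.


|A ∪ B| = |A| + |B| - |A ∩ B|
= 51 + 77 - 44
= 84

|A ∪ B| = 84


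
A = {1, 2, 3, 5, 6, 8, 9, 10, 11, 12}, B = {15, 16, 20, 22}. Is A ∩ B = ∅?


Disjoint means A ∩ B = ∅.
A ∩ B = ∅
A ∩ B = ∅, so A and B are disjoint.

Yes, A and B are disjoint


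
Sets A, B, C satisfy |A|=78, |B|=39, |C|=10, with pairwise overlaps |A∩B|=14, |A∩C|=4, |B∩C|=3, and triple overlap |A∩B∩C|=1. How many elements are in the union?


|A∪B∪C| = |A|+|B|+|C| - |A∩B|-|A∩C|-|B∩C| + |A∩B∩C|
= 78+39+10 - 14-4-3 + 1
= 127 - 21 + 1
= 107

|A ∪ B ∪ C| = 107


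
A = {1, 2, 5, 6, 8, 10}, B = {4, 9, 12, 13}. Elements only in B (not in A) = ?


A = {1, 2, 5, 6, 8, 10}
B = {4, 9, 12, 13}
Region: only in B (not in A)
Elements: {4, 9, 12, 13}

Elements only in B (not in A): {4, 9, 12, 13}


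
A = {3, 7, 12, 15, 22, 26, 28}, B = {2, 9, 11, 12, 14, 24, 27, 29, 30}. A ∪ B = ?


A ∪ B = all elements in A or B (or both)
A = {3, 7, 12, 15, 22, 26, 28}
B = {2, 9, 11, 12, 14, 24, 27, 29, 30}
A ∪ B = {2, 3, 7, 9, 11, 12, 14, 15, 22, 24, 26, 27, 28, 29, 30}

A ∪ B = {2, 3, 7, 9, 11, 12, 14, 15, 22, 24, 26, 27, 28, 29, 30}


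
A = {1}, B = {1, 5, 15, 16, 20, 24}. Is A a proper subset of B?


A ⊂ B requires: A ⊆ B AND A ≠ B.
A ⊆ B? Yes
A = B? No
A ⊂ B: Yes (A is a proper subset of B)

Yes, A ⊂ B


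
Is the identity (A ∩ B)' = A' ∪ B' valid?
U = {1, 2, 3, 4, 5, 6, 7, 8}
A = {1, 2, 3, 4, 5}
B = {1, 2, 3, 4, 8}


LHS: A ∩ B = {1, 2, 3, 4}
(A ∩ B)' = U \ (A ∩ B) = {5, 6, 7, 8}
A' = {6, 7, 8}, B' = {5, 6, 7}
Claimed RHS: A' ∪ B' = {5, 6, 7, 8}
Identity is VALID: LHS = RHS = {5, 6, 7, 8} ✓

Identity is valid. (A ∩ B)' = A' ∪ B' = {5, 6, 7, 8}


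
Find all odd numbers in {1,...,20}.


Checking each candidate:
Condition: odd numbers in {1,...,20}
Result = {1, 3, 5, 7, 9, 11, 13, 15, 17, 19}

{1, 3, 5, 7, 9, 11, 13, 15, 17, 19}


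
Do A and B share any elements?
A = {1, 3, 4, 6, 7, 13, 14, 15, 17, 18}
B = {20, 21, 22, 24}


Disjoint means A ∩ B = ∅.
A ∩ B = ∅
A ∩ B = ∅, so A and B are disjoint.

No — A and B share no elements (A ∩ B = ∅), so they are disjoint


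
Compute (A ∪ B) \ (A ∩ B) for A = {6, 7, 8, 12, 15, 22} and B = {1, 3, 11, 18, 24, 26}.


A △ B = (A \ B) ∪ (B \ A) = elements in exactly one of A or B
A \ B = {6, 7, 8, 12, 15, 22}
B \ A = {1, 3, 11, 18, 24, 26}
A △ B = {1, 3, 6, 7, 8, 11, 12, 15, 18, 22, 24, 26}

A △ B = {1, 3, 6, 7, 8, 11, 12, 15, 18, 22, 24, 26}


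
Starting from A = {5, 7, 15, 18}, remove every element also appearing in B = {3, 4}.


A \ B = elements in A but not in B
A = {5, 7, 15, 18}
B = {3, 4}
Remove from A any elements in B
A \ B = {5, 7, 15, 18}

A \ B = {5, 7, 15, 18}


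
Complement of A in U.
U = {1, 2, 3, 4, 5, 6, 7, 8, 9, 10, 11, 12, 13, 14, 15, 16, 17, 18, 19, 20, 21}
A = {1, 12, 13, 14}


Aᶜ = U \ A = elements in U but not in A
U = {1, 2, 3, 4, 5, 6, 7, 8, 9, 10, 11, 12, 13, 14, 15, 16, 17, 18, 19, 20, 21}
A = {1, 12, 13, 14}
Aᶜ = {2, 3, 4, 5, 6, 7, 8, 9, 10, 11, 15, 16, 17, 18, 19, 20, 21}

Aᶜ = {2, 3, 4, 5, 6, 7, 8, 9, 10, 11, 15, 16, 17, 18, 19, 20, 21}


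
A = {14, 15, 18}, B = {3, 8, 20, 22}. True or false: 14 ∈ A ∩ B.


A = {14, 15, 18}, B = {3, 8, 20, 22}
A ∩ B = elements in both A and B
A ∩ B = ∅
Checking if 14 ∈ A ∩ B
14 is not in A ∩ B → False

14 ∉ A ∩ B


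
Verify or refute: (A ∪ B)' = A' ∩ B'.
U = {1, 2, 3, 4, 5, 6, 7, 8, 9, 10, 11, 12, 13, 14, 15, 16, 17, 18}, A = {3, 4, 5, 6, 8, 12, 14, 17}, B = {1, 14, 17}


LHS: A ∪ B = {1, 3, 4, 5, 6, 8, 12, 14, 17}
(A ∪ B)' = U \ (A ∪ B) = {2, 7, 9, 10, 11, 13, 15, 16, 18}
A' = {1, 2, 7, 9, 10, 11, 13, 15, 16, 18}, B' = {2, 3, 4, 5, 6, 7, 8, 9, 10, 11, 12, 13, 15, 16, 18}
Claimed RHS: A' ∩ B' = {2, 7, 9, 10, 11, 13, 15, 16, 18}
Identity is VALID: LHS = RHS = {2, 7, 9, 10, 11, 13, 15, 16, 18} ✓

Identity is valid. (A ∪ B)' = A' ∩ B' = {2, 7, 9, 10, 11, 13, 15, 16, 18}


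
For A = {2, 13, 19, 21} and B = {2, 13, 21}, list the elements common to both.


A ∩ B = elements in both A and B
A = {2, 13, 19, 21}
B = {2, 13, 21}
A ∩ B = {2, 13, 21}

A ∩ B = {2, 13, 21}


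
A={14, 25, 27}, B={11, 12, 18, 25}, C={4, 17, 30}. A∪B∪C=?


A ∪ B = {11, 12, 14, 18, 25, 27}
(A ∪ B) ∪ C = {4, 11, 12, 14, 17, 18, 25, 27, 30}

A ∪ B ∪ C = {4, 11, 12, 14, 17, 18, 25, 27, 30}


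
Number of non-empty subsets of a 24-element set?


Total subsets = 2^n = 2^24 = 16777216
Non-empty subsets exclude the empty set: 2^n - 1
= 16777216 - 1
= 16777215

Number of non-empty subsets = 16777215


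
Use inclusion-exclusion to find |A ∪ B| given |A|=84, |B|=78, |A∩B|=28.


|A ∪ B| = |A| + |B| - |A ∩ B|
= 84 + 78 - 28
= 134

|A ∪ B| = 134


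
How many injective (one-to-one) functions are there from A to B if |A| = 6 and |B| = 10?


An injection sends each of |A| = 6 inputs to a distinct output in B.
# injections = |B|·(|B|-1)·…·(|B|-|A|+1) = 10! / (10 - 6)!
= 10 × 9 × 8 × 7 × 6 × 5
= 151200

Number of injections = 151200


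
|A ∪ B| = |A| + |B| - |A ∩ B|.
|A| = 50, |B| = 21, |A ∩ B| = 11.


|A ∪ B| = |A| + |B| - |A ∩ B|
= 50 + 21 - 11
= 60

|A ∪ B| = 60


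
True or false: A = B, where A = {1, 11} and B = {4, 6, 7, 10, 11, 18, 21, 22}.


Two sets are equal iff they have exactly the same elements.
A = {1, 11}
B = {4, 6, 7, 10, 11, 18, 21, 22}
Differences: {1, 4, 6, 7, 10, 18, 21, 22}
A ≠ B

No, A ≠ B


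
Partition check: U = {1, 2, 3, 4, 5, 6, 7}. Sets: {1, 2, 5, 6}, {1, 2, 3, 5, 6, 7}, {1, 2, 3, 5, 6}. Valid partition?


A partition requires: (1) non-empty parts, (2) pairwise disjoint, (3) union = U
Parts: {1, 2, 5, 6}, {1, 2, 3, 5, 6, 7}, {1, 2, 3, 5, 6}
Union of parts: {1, 2, 3, 5, 6, 7}
U = {1, 2, 3, 4, 5, 6, 7}
All non-empty? True
Pairwise disjoint? False
Covers U? False

No, not a valid partition


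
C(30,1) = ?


C(n,k) = n! / (k!(n-k)!)
C(30,1) = 30! / (1!29!)
= 30

C(30,1) = 30


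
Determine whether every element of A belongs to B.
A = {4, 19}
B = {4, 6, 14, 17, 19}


A ⊆ B means every element of A is in B.
All elements of A are in B.
So A ⊆ B.

Yes, A ⊆ B


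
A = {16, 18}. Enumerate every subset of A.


|A| = 2, so |P(A)| = 2^2 = 4
Enumerate subsets by cardinality (0 to 2):
∅, {16}, {18}, {16, 18}

P(A) has 4 subsets: ∅, {16}, {18}, {16, 18}


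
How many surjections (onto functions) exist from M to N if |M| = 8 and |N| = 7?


n = |M| = 8, k = |N| = 7. Surjections via inclusion-exclusion:
S(n,k) = Σ(-1)^i × C(k,i) × (k-i)^n, i=0 to k
i=0: (-1)^0×C(7,0)×7^8 = 5764801
i=1: (-1)^1×C(7,1)×6^8 = -11757312
i=2: (-1)^2×C(7,2)×5^8 = 8203125
i=3: (-1)^3×C(7,3)×4^8 = -2293760
i=4: (-1)^4×C(7,4)×3^8 = 229635
i=5: (-1)^5×C(7,5)×2^8 = -5376
i=6: (-1)^6×C(7,6)×1^8 = 7
i=7: (-1)^7×C(7,7)×0^8 = 0
Total = 141120

Number of surjections = 141120


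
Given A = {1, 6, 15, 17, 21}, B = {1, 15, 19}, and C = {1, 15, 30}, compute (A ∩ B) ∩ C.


A ∩ B = {1, 15}
(A ∩ B) ∩ C = {1, 15}

A ∩ B ∩ C = {1, 15}


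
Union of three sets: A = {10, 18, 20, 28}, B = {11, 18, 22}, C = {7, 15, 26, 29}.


A ∪ B = {10, 11, 18, 20, 22, 28}
(A ∪ B) ∪ C = {7, 10, 11, 15, 18, 20, 22, 26, 28, 29}

A ∪ B ∪ C = {7, 10, 11, 15, 18, 20, 22, 26, 28, 29}


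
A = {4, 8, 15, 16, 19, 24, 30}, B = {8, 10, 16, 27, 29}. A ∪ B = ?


A ∪ B = all elements in A or B (or both)
A = {4, 8, 15, 16, 19, 24, 30}
B = {8, 10, 16, 27, 29}
A ∪ B = {4, 8, 10, 15, 16, 19, 24, 27, 29, 30}

A ∪ B = {4, 8, 10, 15, 16, 19, 24, 27, 29, 30}


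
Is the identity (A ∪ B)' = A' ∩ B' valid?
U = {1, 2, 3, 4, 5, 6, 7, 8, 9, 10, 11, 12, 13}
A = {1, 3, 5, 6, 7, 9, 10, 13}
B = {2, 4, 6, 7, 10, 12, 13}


LHS: A ∪ B = {1, 2, 3, 4, 5, 6, 7, 9, 10, 12, 13}
(A ∪ B)' = U \ (A ∪ B) = {8, 11}
A' = {2, 4, 8, 11, 12}, B' = {1, 3, 5, 8, 9, 11}
Claimed RHS: A' ∩ B' = {8, 11}
Identity is VALID: LHS = RHS = {8, 11} ✓

Identity is valid. (A ∪ B)' = A' ∩ B' = {8, 11}


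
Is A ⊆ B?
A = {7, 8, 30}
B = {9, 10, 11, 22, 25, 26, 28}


A ⊆ B means every element of A is in B.
Elements in A not in B: {7, 8, 30}
So A ⊄ B.

No, A ⊄ B


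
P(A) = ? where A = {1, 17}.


|A| = 2, so |P(A)| = 2^2 = 4
Enumerate subsets by cardinality (0 to 2):
∅, {1}, {17}, {1, 17}

P(A) has 4 subsets: ∅, {1}, {17}, {1, 17}


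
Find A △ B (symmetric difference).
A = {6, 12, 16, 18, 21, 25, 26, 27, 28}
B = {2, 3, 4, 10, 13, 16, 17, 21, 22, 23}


A △ B = (A \ B) ∪ (B \ A) = elements in exactly one of A or B
A \ B = {6, 12, 18, 25, 26, 27, 28}
B \ A = {2, 3, 4, 10, 13, 17, 22, 23}
A △ B = {2, 3, 4, 6, 10, 12, 13, 17, 18, 22, 23, 25, 26, 27, 28}

A △ B = {2, 3, 4, 6, 10, 12, 13, 17, 18, 22, 23, 25, 26, 27, 28}


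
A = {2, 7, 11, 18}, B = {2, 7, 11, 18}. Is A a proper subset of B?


A ⊂ B requires: A ⊆ B AND A ≠ B.
A ⊆ B? Yes
A = B? Yes
A = B, so A is not a PROPER subset.

No, A is not a proper subset of B


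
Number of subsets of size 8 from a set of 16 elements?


C(n,k) = n! / (k!(n-k)!)
C(16,8) = 16! / (8!8!)
= 12870

C(16,8) = 12870


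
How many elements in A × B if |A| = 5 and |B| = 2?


|A × B| = |A| × |B|
= 5 × 2
= 10

|A × B| = 10


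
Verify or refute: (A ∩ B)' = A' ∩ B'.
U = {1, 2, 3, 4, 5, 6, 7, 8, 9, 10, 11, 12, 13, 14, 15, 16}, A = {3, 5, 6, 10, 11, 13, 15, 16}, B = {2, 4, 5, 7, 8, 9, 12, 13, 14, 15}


LHS: A ∩ B = {5, 13, 15}
(A ∩ B)' = U \ (A ∩ B) = {1, 2, 3, 4, 6, 7, 8, 9, 10, 11, 12, 14, 16}
A' = {1, 2, 4, 7, 8, 9, 12, 14}, B' = {1, 3, 6, 10, 11, 16}
Claimed RHS: A' ∩ B' = {1}
Identity is INVALID: LHS = {1, 2, 3, 4, 6, 7, 8, 9, 10, 11, 12, 14, 16} but the RHS claimed here equals {1}. The correct form is (A ∩ B)' = A' ∪ B'.

Identity is invalid: (A ∩ B)' = {1, 2, 3, 4, 6, 7, 8, 9, 10, 11, 12, 14, 16} but A' ∩ B' = {1}. The correct De Morgan law is (A ∩ B)' = A' ∪ B'.


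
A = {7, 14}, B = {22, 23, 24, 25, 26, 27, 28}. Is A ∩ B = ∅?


Disjoint means A ∩ B = ∅.
A ∩ B = ∅
A ∩ B = ∅, so A and B are disjoint.

Yes, A and B are disjoint


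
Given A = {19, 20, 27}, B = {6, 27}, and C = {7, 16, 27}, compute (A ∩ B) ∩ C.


A ∩ B = {27}
(A ∩ B) ∩ C = {27}

A ∩ B ∩ C = {27}


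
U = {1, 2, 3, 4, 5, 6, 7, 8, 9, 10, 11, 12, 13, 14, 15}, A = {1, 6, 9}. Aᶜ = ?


Aᶜ = U \ A = elements in U but not in A
U = {1, 2, 3, 4, 5, 6, 7, 8, 9, 10, 11, 12, 13, 14, 15}
A = {1, 6, 9}
Aᶜ = {2, 3, 4, 5, 7, 8, 10, 11, 12, 13, 14, 15}

Aᶜ = {2, 3, 4, 5, 7, 8, 10, 11, 12, 13, 14, 15}


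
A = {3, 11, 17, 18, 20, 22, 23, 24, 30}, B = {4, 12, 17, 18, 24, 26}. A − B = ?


A \ B = elements in A but not in B
A = {3, 11, 17, 18, 20, 22, 23, 24, 30}
B = {4, 12, 17, 18, 24, 26}
Remove from A any elements in B
A \ B = {3, 11, 20, 22, 23, 30}

A \ B = {3, 11, 20, 22, 23, 30}


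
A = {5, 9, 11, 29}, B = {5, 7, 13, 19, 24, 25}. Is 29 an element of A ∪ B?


A = {5, 9, 11, 29}, B = {5, 7, 13, 19, 24, 25}
A ∪ B = all elements in A or B
A ∪ B = {5, 7, 9, 11, 13, 19, 24, 25, 29}
Checking if 29 ∈ A ∪ B
29 is in A ∪ B → True

29 ∈ A ∪ B


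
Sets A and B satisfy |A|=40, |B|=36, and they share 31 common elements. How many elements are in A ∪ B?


|A ∪ B| = |A| + |B| - |A ∩ B|
= 40 + 36 - 31
= 45

|A ∪ B| = 45


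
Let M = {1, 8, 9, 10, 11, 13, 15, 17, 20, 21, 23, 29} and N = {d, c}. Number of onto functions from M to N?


n = |M| = 12, k = |N| = 2. Surjections via inclusion-exclusion:
S(n,k) = Σ(-1)^i × C(k,i) × (k-i)^n, i=0 to k
i=0: (-1)^0×C(2,0)×2^12 = 4096
i=1: (-1)^1×C(2,1)×1^12 = -2
i=2: (-1)^2×C(2,2)×0^12 = 0
Total = 4094

Number of surjections = 4094


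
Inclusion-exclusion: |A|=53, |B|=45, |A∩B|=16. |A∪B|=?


|A ∪ B| = |A| + |B| - |A ∩ B|
= 53 + 45 - 16
= 82

|A ∪ B| = 82


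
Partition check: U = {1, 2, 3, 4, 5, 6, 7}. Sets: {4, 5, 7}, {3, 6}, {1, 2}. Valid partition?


A partition requires: (1) non-empty parts, (2) pairwise disjoint, (3) union = U
Parts: {4, 5, 7}, {3, 6}, {1, 2}
Union of parts: {1, 2, 3, 4, 5, 6, 7}
U = {1, 2, 3, 4, 5, 6, 7}
All non-empty? True
Pairwise disjoint? True
Covers U? True

Yes, valid partition


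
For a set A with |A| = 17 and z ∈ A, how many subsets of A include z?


Subsets of A containing z correspond to subsets of A \ {z}, which has 16 elements.
Count = 2^(n-1) = 2^16
= 65536

Number of subsets containing z = 65536


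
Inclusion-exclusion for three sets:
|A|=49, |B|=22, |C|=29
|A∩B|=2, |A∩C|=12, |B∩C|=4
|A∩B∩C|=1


|A∪B∪C| = |A|+|B|+|C| - |A∩B|-|A∩C|-|B∩C| + |A∩B∩C|
= 49+22+29 - 2-12-4 + 1
= 100 - 18 + 1
= 83

|A ∪ B ∪ C| = 83


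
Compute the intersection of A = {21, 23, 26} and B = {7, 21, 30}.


A ∩ B = elements in both A and B
A = {21, 23, 26}
B = {7, 21, 30}
A ∩ B = {21}

A ∩ B = {21}


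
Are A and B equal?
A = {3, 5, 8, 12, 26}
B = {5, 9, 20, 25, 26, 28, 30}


Two sets are equal iff they have exactly the same elements.
A = {3, 5, 8, 12, 26}
B = {5, 9, 20, 25, 26, 28, 30}
Differences: {3, 8, 9, 12, 20, 25, 28, 30}
A ≠ B

No, A ≠ B


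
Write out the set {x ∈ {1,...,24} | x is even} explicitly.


Checking each candidate:
Condition: even numbers in {1,...,24}
Result = {2, 4, 6, 8, 10, 12, 14, 16, 18, 20, 22, 24}

{2, 4, 6, 8, 10, 12, 14, 16, 18, 20, 22, 24}


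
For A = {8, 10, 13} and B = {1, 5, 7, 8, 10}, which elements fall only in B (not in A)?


A = {8, 10, 13}
B = {1, 5, 7, 8, 10}
Region: only in B (not in A)
Elements: {1, 5, 7}

Elements only in B (not in A): {1, 5, 7}


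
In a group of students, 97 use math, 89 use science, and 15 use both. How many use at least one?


|A ∪ B| = |A| + |B| - |A ∩ B|
= 97 + 89 - 15
= 171

|A ∪ B| = 171


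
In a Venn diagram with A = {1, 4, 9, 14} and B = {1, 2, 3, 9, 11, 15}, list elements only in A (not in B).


A = {1, 4, 9, 14}
B = {1, 2, 3, 9, 11, 15}
Region: only in A (not in B)
Elements: {4, 14}

Elements only in A (not in B): {4, 14}


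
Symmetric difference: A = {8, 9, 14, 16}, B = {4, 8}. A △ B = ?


A △ B = (A \ B) ∪ (B \ A) = elements in exactly one of A or B
A \ B = {9, 14, 16}
B \ A = {4}
A △ B = {4, 9, 14, 16}

A △ B = {4, 9, 14, 16}


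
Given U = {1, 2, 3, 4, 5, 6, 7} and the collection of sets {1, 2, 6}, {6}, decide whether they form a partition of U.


A partition requires: (1) non-empty parts, (2) pairwise disjoint, (3) union = U
Parts: {1, 2, 6}, {6}
Union of parts: {1, 2, 6}
U = {1, 2, 3, 4, 5, 6, 7}
All non-empty? True
Pairwise disjoint? False
Covers U? False

No, not a valid partition


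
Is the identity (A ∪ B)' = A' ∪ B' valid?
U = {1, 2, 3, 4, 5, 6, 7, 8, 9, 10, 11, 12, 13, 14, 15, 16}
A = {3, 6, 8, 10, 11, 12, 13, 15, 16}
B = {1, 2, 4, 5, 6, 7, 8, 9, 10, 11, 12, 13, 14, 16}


LHS: A ∪ B = {1, 2, 3, 4, 5, 6, 7, 8, 9, 10, 11, 12, 13, 14, 15, 16}
(A ∪ B)' = U \ (A ∪ B) = ∅
A' = {1, 2, 4, 5, 7, 9, 14}, B' = {3, 15}
Claimed RHS: A' ∪ B' = {1, 2, 3, 4, 5, 7, 9, 14, 15}
Identity is INVALID: LHS = ∅ but the RHS claimed here equals {1, 2, 3, 4, 5, 7, 9, 14, 15}. The correct form is (A ∪ B)' = A' ∩ B'.

Identity is invalid: (A ∪ B)' = ∅ but A' ∪ B' = {1, 2, 3, 4, 5, 7, 9, 14, 15}. The correct De Morgan law is (A ∪ B)' = A' ∩ B'.


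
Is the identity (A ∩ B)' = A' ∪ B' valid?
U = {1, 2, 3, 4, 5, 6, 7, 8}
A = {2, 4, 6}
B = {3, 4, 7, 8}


LHS: A ∩ B = {4}
(A ∩ B)' = U \ (A ∩ B) = {1, 2, 3, 5, 6, 7, 8}
A' = {1, 3, 5, 7, 8}, B' = {1, 2, 5, 6}
Claimed RHS: A' ∪ B' = {1, 2, 3, 5, 6, 7, 8}
Identity is VALID: LHS = RHS = {1, 2, 3, 5, 6, 7, 8} ✓

Identity is valid. (A ∩ B)' = A' ∪ B' = {1, 2, 3, 5, 6, 7, 8}


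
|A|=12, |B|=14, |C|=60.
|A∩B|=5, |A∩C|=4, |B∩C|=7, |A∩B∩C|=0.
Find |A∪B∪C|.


|A∪B∪C| = |A|+|B|+|C| - |A∩B|-|A∩C|-|B∩C| + |A∩B∩C|
= 12+14+60 - 5-4-7 + 0
= 86 - 16 + 0
= 70

|A ∪ B ∪ C| = 70


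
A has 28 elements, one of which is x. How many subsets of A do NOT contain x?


Subsets of A avoiding x are subsets of A \ {x}, which has 27 elements.
Count = 2^(n-1) = 2^27
= 134217728

Number of subsets avoiding x = 134217728


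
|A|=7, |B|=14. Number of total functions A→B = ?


Each of |A| = 7 inputs maps to any of |B| = 14 outputs.
# functions = |B|^|A| = 14^7
= 105413504

Number of functions = 105413504


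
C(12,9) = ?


C(n,k) = n! / (k!(n-k)!)
C(12,9) = 12! / (9!3!)
= 220

C(12,9) = 220


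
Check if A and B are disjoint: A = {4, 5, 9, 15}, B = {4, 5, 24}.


Disjoint means A ∩ B = ∅.
A ∩ B = {4, 5}
A ∩ B ≠ ∅, so A and B are NOT disjoint.

No, A and B are not disjoint (A ∩ B = {4, 5})


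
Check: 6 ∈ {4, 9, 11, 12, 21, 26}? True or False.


A = {4, 9, 11, 12, 21, 26}
Checking if 6 is in A
6 is not in A → False

6 ∉ A


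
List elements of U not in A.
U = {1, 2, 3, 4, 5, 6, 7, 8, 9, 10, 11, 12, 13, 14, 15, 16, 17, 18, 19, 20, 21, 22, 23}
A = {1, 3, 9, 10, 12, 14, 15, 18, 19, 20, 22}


Aᶜ = U \ A = elements in U but not in A
U = {1, 2, 3, 4, 5, 6, 7, 8, 9, 10, 11, 12, 13, 14, 15, 16, 17, 18, 19, 20, 21, 22, 23}
A = {1, 3, 9, 10, 12, 14, 15, 18, 19, 20, 22}
Aᶜ = {2, 4, 5, 6, 7, 8, 11, 13, 16, 17, 21, 23}

Aᶜ = {2, 4, 5, 6, 7, 8, 11, 13, 16, 17, 21, 23}


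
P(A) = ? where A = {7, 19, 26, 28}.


|A| = 4, so |P(A)| = 2^4 = 16
Enumerate subsets by cardinality (0 to 4):
∅, {7}, {19}, {26}, {28}, {7, 19}, {7, 26}, {7, 28}, {19, 26}, {19, 28}, {26, 28}, {7, 19, 26}, {7, 19, 28}, {7, 26, 28}, {19, 26, 28}, {7, 19, 26, 28}

P(A) has 16 subsets: ∅, {7}, {19}, {26}, {28}, {7, 19}, {7, 26}, {7, 28}, {19, 26}, {19, 28}, {26, 28}, {7, 19, 26}, {7, 19, 28}, {7, 26, 28}, {19, 26, 28}, {7, 19, 26, 28}


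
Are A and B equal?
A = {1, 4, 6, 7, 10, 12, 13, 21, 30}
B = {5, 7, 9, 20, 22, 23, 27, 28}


Two sets are equal iff they have exactly the same elements.
A = {1, 4, 6, 7, 10, 12, 13, 21, 30}
B = {5, 7, 9, 20, 22, 23, 27, 28}
Differences: {1, 4, 5, 6, 9, 10, 12, 13, 20, 21, 22, 23, 27, 28, 30}
A ≠ B

No, A ≠ B


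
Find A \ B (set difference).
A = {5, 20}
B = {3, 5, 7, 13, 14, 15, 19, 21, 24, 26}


A \ B = elements in A but not in B
A = {5, 20}
B = {3, 5, 7, 13, 14, 15, 19, 21, 24, 26}
Remove from A any elements in B
A \ B = {20}

A \ B = {20}


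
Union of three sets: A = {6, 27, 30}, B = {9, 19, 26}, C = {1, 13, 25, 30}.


A ∪ B = {6, 9, 19, 26, 27, 30}
(A ∪ B) ∪ C = {1, 6, 9, 13, 19, 25, 26, 27, 30}

A ∪ B ∪ C = {1, 6, 9, 13, 19, 25, 26, 27, 30}


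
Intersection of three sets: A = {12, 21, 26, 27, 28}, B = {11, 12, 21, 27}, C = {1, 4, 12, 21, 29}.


A ∩ B = {12, 21, 27}
(A ∩ B) ∩ C = {12, 21}

A ∩ B ∩ C = {12, 21}


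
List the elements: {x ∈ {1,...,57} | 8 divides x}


Checking each candidate:
Condition: multiples of 8 in {1,...,57}
Result = {8, 16, 24, 32, 40, 48, 56}

{8, 16, 24, 32, 40, 48, 56}


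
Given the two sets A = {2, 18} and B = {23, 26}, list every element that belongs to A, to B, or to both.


A ∪ B = all elements in A or B (or both)
A = {2, 18}
B = {23, 26}
A ∪ B = {2, 18, 23, 26}

A ∪ B = {2, 18, 23, 26}


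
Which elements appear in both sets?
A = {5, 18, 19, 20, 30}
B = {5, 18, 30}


A ∩ B = elements in both A and B
A = {5, 18, 19, 20, 30}
B = {5, 18, 30}
A ∩ B = {5, 18, 30}

A ∩ B = {5, 18, 30}


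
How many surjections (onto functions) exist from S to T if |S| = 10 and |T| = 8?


n = |S| = 10, k = |T| = 8. Surjections via inclusion-exclusion:
S(n,k) = Σ(-1)^i × C(k,i) × (k-i)^n, i=0 to k
i=0: (-1)^0×C(8,0)×8^10 = 1073741824
i=1: (-1)^1×C(8,1)×7^10 = -2259801992
i=2: (-1)^2×C(8,2)×6^10 = 1693052928
i=3: (-1)^3×C(8,3)×5^10 = -546875000
i=4: (-1)^4×C(8,4)×4^10 = 73400320
i=5: (-1)^5×C(8,5)×3^10 = -3306744
i=6: (-1)^6×C(8,6)×2^10 = 28672
i=7: (-1)^7×C(8,7)×1^10 = -8
i=8: (-1)^8×C(8,8)×0^10 = 0
Total = 30240000

Number of surjections = 30240000


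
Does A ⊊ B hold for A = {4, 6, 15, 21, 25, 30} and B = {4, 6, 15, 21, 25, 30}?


A ⊂ B requires: A ⊆ B AND A ≠ B.
A ⊆ B? Yes
A = B? Yes
A = B, so A is not a PROPER subset.

No, A is not a proper subset of B


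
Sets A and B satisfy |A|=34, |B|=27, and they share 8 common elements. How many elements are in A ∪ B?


|A ∪ B| = |A| + |B| - |A ∩ B|
= 34 + 27 - 8
= 53

|A ∪ B| = 53


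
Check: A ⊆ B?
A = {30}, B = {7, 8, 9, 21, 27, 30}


A ⊆ B means every element of A is in B.
All elements of A are in B.
So A ⊆ B.

Yes, A ⊆ B


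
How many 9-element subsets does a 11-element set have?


C(n,k) = n! / (k!(n-k)!)
C(11,9) = 11! / (9!2!)
= 55

C(11,9) = 55


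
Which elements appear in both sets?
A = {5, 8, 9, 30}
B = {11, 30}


A ∩ B = elements in both A and B
A = {5, 8, 9, 30}
B = {11, 30}
A ∩ B = {30}

A ∩ B = {30}


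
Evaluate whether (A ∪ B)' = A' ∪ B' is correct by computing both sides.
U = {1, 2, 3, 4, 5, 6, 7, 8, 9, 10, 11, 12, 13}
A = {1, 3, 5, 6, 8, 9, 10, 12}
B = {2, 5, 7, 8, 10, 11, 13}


LHS: A ∪ B = {1, 2, 3, 5, 6, 7, 8, 9, 10, 11, 12, 13}
(A ∪ B)' = U \ (A ∪ B) = {4}
A' = {2, 4, 7, 11, 13}, B' = {1, 3, 4, 6, 9, 12}
Claimed RHS: A' ∪ B' = {1, 2, 3, 4, 6, 7, 9, 11, 12, 13}
Identity is INVALID: LHS = {4} but the RHS claimed here equals {1, 2, 3, 4, 6, 7, 9, 11, 12, 13}. The correct form is (A ∪ B)' = A' ∩ B'.

Identity is invalid: (A ∪ B)' = {4} but A' ∪ B' = {1, 2, 3, 4, 6, 7, 9, 11, 12, 13}. The correct De Morgan law is (A ∪ B)' = A' ∩ B'.
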